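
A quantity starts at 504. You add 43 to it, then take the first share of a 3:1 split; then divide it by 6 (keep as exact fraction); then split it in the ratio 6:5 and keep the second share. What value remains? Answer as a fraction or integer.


Start with 504.
Step 1: Add 43: 504+43=547; split 3:1 first = 547*3/4 = 1641/4
Step 2: Divide by 6: 1641/4 / 6 = 547/8
Step 3: Split 6:5, second share = 547/8 * 5/11 = 2735/88
Final result = 2735/88

2735/88


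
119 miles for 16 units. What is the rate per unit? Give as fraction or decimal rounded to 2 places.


Total miles = 119
Number of units = 16
Unit rate = 119 / 16
= 7.44 miles per unit

7.44


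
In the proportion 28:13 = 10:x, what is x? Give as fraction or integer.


Setting up: 28/13 = 10/x
Cross multiply: 28 * x = 13 * 10
28x = 130
x = 130/28
x = 65/14

65/14


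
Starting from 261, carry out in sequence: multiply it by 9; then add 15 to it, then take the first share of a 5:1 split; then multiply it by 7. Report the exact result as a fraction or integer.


Start with 261.
Step 1: Multiply by 9: 261 * 9 = 2349
Step 2: Add 15: 2349+15=2364; split 5:1 first = 2364*5/6 = 1970
Step 3: Multiply by 7: 1970 * 7 = 13790
Final result = 13790

13790


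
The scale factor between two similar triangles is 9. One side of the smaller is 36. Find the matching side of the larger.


Similar triangles have proportional sides
Scale factor = 9
Smaller side = 36
Corresponding larger side = 36 * 9
= 324

324


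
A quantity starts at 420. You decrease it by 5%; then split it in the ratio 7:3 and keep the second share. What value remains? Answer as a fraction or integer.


Start with 420.
Step 1: Decrease by 5%: 420 * 95/100 = 399
Step 2: Split 7:3, second share = 399 * 3/10 = 1197/10
Final result = 1197/10

1197/10


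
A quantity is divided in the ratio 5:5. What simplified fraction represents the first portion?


Total parts = 5 + 5 = 10
First part fraction = 5/10
Simplify: 5/10 = 1/2

1/2


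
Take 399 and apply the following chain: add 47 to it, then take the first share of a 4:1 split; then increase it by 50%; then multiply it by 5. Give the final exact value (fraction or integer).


Start with 399.
Step 1: Add 47: 399+47=446; split 4:1 first = 446*4/5 = 1784/5
Step 2: Increase by 50%: 1784/5 * 150/100 = 2676/5
Step 3: Multiply by 5: 2676/5 * 5 = 2676
Final result = 2676

2676


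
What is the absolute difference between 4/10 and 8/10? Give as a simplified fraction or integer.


Simplify: 4/10 = 2/5 and 8/10 = 4/5
Find common denominator: LCD = 5
Convert: 2/5 and 4/5
Difference = |2 - 4|/5 = 2/5
Simplified = 2/5

2/5


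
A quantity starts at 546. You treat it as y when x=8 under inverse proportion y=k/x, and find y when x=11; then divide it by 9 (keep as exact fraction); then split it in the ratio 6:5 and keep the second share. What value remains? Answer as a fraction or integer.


Start with 546.
Step 1: Inverse prop: k = (546)*8; new y = k/11 = 546*8/11 = 4368/11
Step 2: Divide by 9: 4368/11 / 9 = 1456/33
Step 3: Split 6:5, second share = 1456/33 * 5/11 = 7280/363
Final result = 7280/363

7280/363


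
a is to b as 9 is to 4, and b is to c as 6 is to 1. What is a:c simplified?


Given a:b = 9:4 and b:c = 6:1
Make b consistent. Multiply first ratio by 6: a:b = 54:24
Multiply second ratio by 4: b:c = 24:4
Now b = 24 in both, so a:b:c = 54:24:4
Therefore a:c = 54:4
Simplify by GCD: a:c = 27:2

27:2


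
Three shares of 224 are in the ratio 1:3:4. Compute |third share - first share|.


Total parts = 1 + 3 + 4 = 8
Value per part = 224 / 8 = 28
Shares: 1*28=28, 3*28=84, 4*28=112
Third share = 112, first share = 28
Difference = |112 - 28| = 84

84


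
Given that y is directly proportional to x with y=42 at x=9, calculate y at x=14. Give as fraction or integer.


Direct proportion: y = kx
Find k: k = 42/9 = 14/3
Compute y at x=14: y = 14/3 * 14
y = 196/3

196/3


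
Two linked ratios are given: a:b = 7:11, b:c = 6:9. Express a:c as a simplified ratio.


Given a:b = 7:11 and b:c = 6:9
Make b consistent. Multiply first ratio by 6: a:b = 42:66
Multiply second ratio by 11: b:c = 66:99
Now b = 66 in both, so a:b:c = 42:66:99
Therefore a:c = 42:99
Simplify by GCD: a:c = 14:33

14:33


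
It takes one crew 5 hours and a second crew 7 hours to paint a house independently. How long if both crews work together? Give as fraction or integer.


Rate of A = 1/5 job per hour
Rate of B = 1/7 job per hour
Combined rate = 1/5 + 1/7
Find common denominator: (7 + 5)/(5*7) = 12/35
Combined rate = 12/35 job per hour
Time together = 1 / (12/35) = 35/12 hours

35/12


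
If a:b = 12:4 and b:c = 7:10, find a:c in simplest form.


Given a:b = 12:4 and b:c = 7:10
Make b consistent. Multiply first ratio by 7: a:b = 84:28
Multiply second ratio by 4: b:c = 28:40
Now b = 28 in both, so a:b:c = 84:28:40
Therefore a:c = 84:40
Simplify by GCD: a:c = 21:10

21:10


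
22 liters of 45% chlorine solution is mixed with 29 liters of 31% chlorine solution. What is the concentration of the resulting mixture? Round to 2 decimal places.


Solute in mixture 1 = 45% of 22 L = 22*45/100 = 99/10 L
Solute in mixture 2 = 31% of 29 L = 29*31/100 = 899/100 L
Total solute = 99/10 + 899/100 = 1889/100 L
Total volume = 22 + 29 = 51 L
Final concentration = 1889/100/51 * 100 = 37.04%

37.04


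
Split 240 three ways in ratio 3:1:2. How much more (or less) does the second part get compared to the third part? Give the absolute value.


Total parts = 3 + 1 + 2 = 6
Value per part = 240 / 6 = 40
Shares: 3*40=120, 1*40=40, 2*40=80
Second share = 40, third share = 80
Difference = |40 - 80| = 40

40


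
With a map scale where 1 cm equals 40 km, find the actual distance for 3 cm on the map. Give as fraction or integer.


Map scale: 1 cm = 40 km
Measured distance on map = 3 cm
Set up proportion: 3 * 40 / 1
= 120 / 1
= 120 km

120


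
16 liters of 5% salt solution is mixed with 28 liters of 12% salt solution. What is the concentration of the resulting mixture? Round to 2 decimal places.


Solute in mixture 1 = 5% of 16 L = 16*5/100 = 4/5 L
Solute in mixture 2 = 12% of 28 L = 28*12/100 = 84/25 L
Total solute = 4/5 + 84/25 = 104/25 L
Total volume = 16 + 28 = 44 L
Final concentration = 104/25/44 * 100 = 9.45%

9.45


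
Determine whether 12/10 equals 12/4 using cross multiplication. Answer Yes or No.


Cross multiply to check 12/10 = 12/4
Left cross product: 12 * 4 = 48
Right cross product: 10 * 12 = 120
48 != 120
Not equal, so proportions differ => No

No


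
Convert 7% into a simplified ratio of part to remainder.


Part = 7%, Remainder = 93%
Ratio = 7:93
GCD(7, 93) = 1
Simplify: 7:93 = 7:93

7:93


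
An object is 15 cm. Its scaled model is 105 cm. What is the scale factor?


Original length = 15 cm
Scaled length = 105 cm
Scale factor = 105 / 15
= 7

7


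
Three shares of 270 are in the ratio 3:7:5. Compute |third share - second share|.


Total parts = 3 + 7 + 5 = 15
Value per part = 270 / 15 = 18
Shares: 3*18=54, 7*18=126, 5*18=90
Third share = 90, second share = 126
Difference = |90 - 126| = 36

36


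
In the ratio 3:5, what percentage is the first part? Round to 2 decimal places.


Total parts = 3 + 5 = 8
First part fraction = 3/8
Percentage = (3/8) * 100
= 0.375 * 100
= 37.50%

37.50


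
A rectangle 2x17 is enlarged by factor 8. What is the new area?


Original dimensions: 2 x 17
Enlargement factor = 8
New width = 2 * 8 = 16
New height = 17 * 8 = 136
New area = 16 * 136 = 2176

2176


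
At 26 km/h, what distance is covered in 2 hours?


Using distance = speed * time
Speed = 26 km/h
Time = 2 hours
Distance = 26 * 2
= 52 km

52


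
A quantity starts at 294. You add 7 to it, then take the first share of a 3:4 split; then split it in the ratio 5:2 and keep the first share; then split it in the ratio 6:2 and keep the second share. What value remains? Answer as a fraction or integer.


Start with 294.
Step 1: Add 7: 294+7=301; split 3:4 first = 301*3/7 = 129
Step 2: Split 5:2, first share = 129 * 5/7 = 645/7
Step 3: Split 6:2, second share = 645/7 * 2/8 = 645/28
Final result = 645/28

645/28


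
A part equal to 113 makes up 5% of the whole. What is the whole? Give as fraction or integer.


Given: 113 is 5% of the whole
Set up: 113 = 5/100 * whole
whole = 113 * 100 / 5
whole = 11300 / 5
whole = 2260

2260


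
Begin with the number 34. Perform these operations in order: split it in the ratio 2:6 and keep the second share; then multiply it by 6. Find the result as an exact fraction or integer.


Start with 34.
Step 1: Split 2:6, second share = 34 * 6/8 = 51/2
Step 2: Multiply by 6: 51/2 * 6 = 153
Final result = 153

153


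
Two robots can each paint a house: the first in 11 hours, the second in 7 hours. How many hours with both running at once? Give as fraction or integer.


Rate of A = 1/11 job per hour
Rate of B = 1/7 job per hour
Combined rate = 1/11 + 1/7
Find common denominator: (7 + 11)/(11*7) = 18/77
Combined rate = 18/77 job per hour
Time together = 1 / (18/77) = 77/18 hours

77/18


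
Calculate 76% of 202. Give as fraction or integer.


Compute 76% of 202
Convert percentage: 76% = 76/100
Multiply: 202 * 76/100
= 15352/100
= 3838/25

3838/25


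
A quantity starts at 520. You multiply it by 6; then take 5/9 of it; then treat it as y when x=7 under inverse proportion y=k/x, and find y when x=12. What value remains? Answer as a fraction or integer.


Start with 520.
Step 1: Multiply by 6: 520 * 6 = 3120
Step 2: Take 5/9: 3120 * 5/9 = 5200/3
Step 3: Inverse prop: k = (5200/3)*7; new y = k/12 = 5200/3*7/12 = 9100/9
Final result = 9100/9

9100/9


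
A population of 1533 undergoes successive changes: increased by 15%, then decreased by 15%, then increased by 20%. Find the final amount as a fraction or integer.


Start: 1533
Step 1: increase by 15% => multiply by 115/100
  1533 * 115/100 = 35259/20
Step 2: decrease by 15% => multiply by 85/100
  35259/20 * 85/100 = 599403/400
Step 3: increase by 20% => multiply by 120/100
  599403/400 * 120/100 = 1798209/1000
Final value = 1798209/1000

1798209/1000


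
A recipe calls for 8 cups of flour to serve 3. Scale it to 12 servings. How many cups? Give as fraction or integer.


Original: 8 cups for 3 servings
Target servings = 12
Scaling factor = 12/3
New amount = 8 * 12/3
= 96/3
= 32 cups

32


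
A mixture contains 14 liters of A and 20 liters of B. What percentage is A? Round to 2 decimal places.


Volume of A = 14 L
Volume of B = 20 L
Total volume = 14 + 20 = 34 L
Percentage of A = (14/34) * 100
= 41.18%

41.18


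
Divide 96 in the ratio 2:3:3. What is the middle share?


Ratio = 2:3:3
Total parts = 2 + 3 + 3 = 8
Value per part = 96 / 8 = 12
First share = 2 * 12 = 24
Middle share = 3 * 12 = 36
Third share = 3 * 12 = 36

36


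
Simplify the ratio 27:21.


Find GCD(27, 21)
GCD = 3
Divide both by 3: 27/3 = 9, 21/3 = 7
Simplified ratio = 9:7

9:7


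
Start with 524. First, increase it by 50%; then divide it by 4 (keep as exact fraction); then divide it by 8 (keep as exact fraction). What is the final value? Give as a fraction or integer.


Start with 524.
Step 1: Increase by 50%: 524 * 150/100 = 786
Step 2: Divide by 4: 786 / 4 = 393/2
Step 3: Divide by 8: 393/2 / 8 = 393/16
Final result = 393/16

393/16


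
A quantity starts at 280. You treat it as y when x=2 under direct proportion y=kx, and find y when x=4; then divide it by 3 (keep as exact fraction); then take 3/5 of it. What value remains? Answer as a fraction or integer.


Start with 280.
Step 1: Direct prop: k = (280)/2; new y = k*4 = 280*4/2 = 560
Step 2: Divide by 3: 560 / 3 = 560/3
Step 3: Take 3/5: 560/3 * 3/5 = 112
Final result = 112

112


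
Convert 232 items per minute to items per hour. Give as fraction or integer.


Converting from per minute to per hour
Rate = 232 items per minute
Multiply by 60: 232 * 60
= 13920 items per hour

13920


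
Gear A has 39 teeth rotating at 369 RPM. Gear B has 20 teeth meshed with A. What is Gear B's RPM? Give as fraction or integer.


Gear ratio: teeth_A * RPM_A = teeth_B * RPM_B
39 * 369 = 20 * RPM_B
14391 = 20 * RPM_B
RPM_B = 14391 / 20
RPM_B = 14391/20

14391/20


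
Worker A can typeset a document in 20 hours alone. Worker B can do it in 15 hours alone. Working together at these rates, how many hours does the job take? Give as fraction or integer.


Rate of A = 1/20 job per hour
Rate of B = 1/15 job per hour
Combined rate = 1/20 + 1/15
Find common denominator: (15 + 20)/(20*15) = 35/300
Combined rate = 7/60 job per hour
Time together = 1 / (7/60) = 60/7 hours

60/7


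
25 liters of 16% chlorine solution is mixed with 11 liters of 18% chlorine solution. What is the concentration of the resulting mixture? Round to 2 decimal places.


Solute in mixture 1 = 16% of 25 L = 25*16/100 = 4 L
Solute in mixture 2 = 18% of 11 L = 11*18/100 = 99/50 L
Total solute = 4 + 99/50 = 299/50 L
Total volume = 25 + 11 = 36 L
Final concentration = 299/50/36 * 100 = 16.61%

16.61


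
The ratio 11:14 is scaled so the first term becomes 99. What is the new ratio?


Original ratio: 11:14
First term target: 99
Scale factor = 99 / 11 = 9
Multiply second term: 14 * 9 = 126
Equivalent ratio = 99:126

99:126


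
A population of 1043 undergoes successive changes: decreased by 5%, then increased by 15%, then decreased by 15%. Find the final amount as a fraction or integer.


Start: 1043
Step 1: decrease by 5% => multiply by 95/100
  1043 * 95/100 = 19817/20
Step 2: increase by 15% => multiply by 115/100
  19817/20 * 115/100 = 455791/400
Step 3: decrease by 15% => multiply by 85/100
  455791/400 * 85/100 = 7748447/8000
Final value = 7748447/8000

7748447/8000


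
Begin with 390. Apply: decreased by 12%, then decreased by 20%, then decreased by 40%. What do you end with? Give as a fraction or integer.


Start: 390
Step 1: decrease by 12% => multiply by 88/100
  390 * 88/100 = 1716/5
Step 2: decrease by 20% => multiply by 80/100
  1716/5 * 80/100 = 6864/25
Step 3: decrease by 40% => multiply by 60/100
  6864/25 * 60/100 = 20592/125
Final value = 20592/125

20592/125


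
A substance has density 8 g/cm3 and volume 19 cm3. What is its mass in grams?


Using mass = density * volume
Density = 8 g/cm3
Volume = 19 cm3
Mass = 8 * 19
= 152 g

152


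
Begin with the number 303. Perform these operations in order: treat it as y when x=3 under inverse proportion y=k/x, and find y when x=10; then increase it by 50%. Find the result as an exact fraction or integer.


Start with 303.
Step 1: Inverse prop: k = (303)*3; new y = k/10 = 303*3/10 = 909/10
Step 2: Increase by 50%: 909/10 * 150/100 = 2727/20
Final result = 2727/20

2727/20


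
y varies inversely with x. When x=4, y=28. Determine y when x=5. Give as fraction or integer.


Inverse proportion: y = k/x
Find k: k = 4 * 28 = 112
Compute y at x=5: y = 112/5
y = 112/5

112/5


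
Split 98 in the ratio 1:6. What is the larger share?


Total parts = 1 + 6 = 7
Value per part = 98 / 7 = 14
First share = 1 * 14 = 14
Second share = 6 * 14 = 84
Larger share = 84

84


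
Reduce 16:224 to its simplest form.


Find GCD(16, 224)
GCD = 16
Divide both by 16: 16/16 = 1, 224/16 = 14
Simplified ratio = 1:14

1:14


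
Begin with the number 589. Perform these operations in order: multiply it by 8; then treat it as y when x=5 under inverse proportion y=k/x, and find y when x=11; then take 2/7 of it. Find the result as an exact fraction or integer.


Start with 589.
Step 1: Multiply by 8: 589 * 8 = 4712
Step 2: Inverse prop: k = (4712)*5; new y = k/11 = 4712*5/11 = 23560/11
Step 3: Take 2/7: 23560/11 * 2/7 = 47120/77
Final result = 47120/77

47120/77


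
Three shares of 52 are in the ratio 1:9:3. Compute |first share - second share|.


Total parts = 1 + 9 + 3 = 13
Value per part = 52 / 13 = 4
Shares: 1*4=4, 9*4=36, 3*4=12
First share = 4, second share = 36
Difference = |4 - 36| = 32

32


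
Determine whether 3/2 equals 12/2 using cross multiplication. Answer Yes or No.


Cross multiply to check 3/2 = 12/2
Left cross product: 3 * 2 = 6
Right cross product: 2 * 12 = 24
6 != 24
Not equal, so proportions differ => No

No


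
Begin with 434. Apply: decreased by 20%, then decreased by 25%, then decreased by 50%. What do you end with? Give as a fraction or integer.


Start: 434
Step 1: decrease by 20% => multiply by 80/100
  434 * 80/100 = 1736/5
Step 2: decrease by 25% => multiply by 75/100
  1736/5 * 75/100 = 1302/5
Step 3: decrease by 50% => multiply by 50/100
  1302/5 * 50/100 = 651/5
Final value = 651/5

651/5


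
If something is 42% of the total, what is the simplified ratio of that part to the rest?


Part = 42%, Remainder = 58%
Ratio = 42:58
GCD(42, 58) = 2
Simplify: 21:29 = 21:29

21:29


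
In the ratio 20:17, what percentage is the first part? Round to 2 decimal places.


Total parts = 20 + 17 = 37
First part fraction = 20/37
Percentage = (20/37) * 100
= 0.540541 * 100
= 54.05%

54.05


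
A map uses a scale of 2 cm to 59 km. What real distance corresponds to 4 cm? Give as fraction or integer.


Map scale: 2 cm = 59 km
Measured distance on map = 4 cm
Set up proportion: 4 * 59 / 2
= 236 / 2
= 118 km

118


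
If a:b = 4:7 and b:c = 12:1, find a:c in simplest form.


Given a:b = 4:7 and b:c = 12:1
Make b consistent. Multiply first ratio by 12: a:b = 48:84
Multiply second ratio by 7: b:c = 84:7
Now b = 84 in both, so a:b:c = 48:84:7
Therefore a:c = 48:7
Simplify by GCD: a:c = 48:7

48:7


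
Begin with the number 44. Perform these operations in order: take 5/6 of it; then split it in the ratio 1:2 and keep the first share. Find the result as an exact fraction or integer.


Start with 44.
Step 1: Take 5/6: 44 * 5/6 = 110/3
Step 2: Split 1:2, first share = 110/3 * 1/3 = 110/9
Final result = 110/9

110/9


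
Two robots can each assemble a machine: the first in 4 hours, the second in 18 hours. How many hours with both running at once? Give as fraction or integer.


Rate of A = 1/4 job per hour
Rate of B = 1/18 job per hour
Combined rate = 1/4 + 1/18
Find common denominator: (18 + 4)/(4*18) = 22/72
Combined rate = 11/36 job per hour
Time together = 1 / (11/36) = 36/11 hours

36/11


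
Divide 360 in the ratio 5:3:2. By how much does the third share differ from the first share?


Total parts = 5 + 3 + 2 = 10
Value per part = 360 / 10 = 36
Shares: 5*36=180, 3*36=108, 2*36=72
Third share = 72, first share = 180
Difference = |72 - 180| = 108

108


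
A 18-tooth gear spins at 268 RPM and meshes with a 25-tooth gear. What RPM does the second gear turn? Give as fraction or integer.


Gear ratio: teeth_A * RPM_A = teeth_B * RPM_B
18 * 268 = 25 * RPM_B
4824 = 25 * RPM_B
RPM_B = 4824 / 25
RPM_B = 4824/25

4824/25


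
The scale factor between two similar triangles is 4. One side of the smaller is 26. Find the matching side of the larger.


Similar triangles have proportional sides
Scale factor = 4
Smaller side = 26
Corresponding larger side = 26 * 4
= 104

104


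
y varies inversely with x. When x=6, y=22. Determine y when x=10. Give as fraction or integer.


Inverse proportion: y = k/x
Find k: k = 6 * 22 = 132
Compute y at x=10: y = 132/10
y = 66/5

66/5


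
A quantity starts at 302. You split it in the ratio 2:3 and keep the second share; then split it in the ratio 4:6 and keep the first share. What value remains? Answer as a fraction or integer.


Start with 302.
Step 1: Split 2:3, second share = 302 * 3/5 = 906/5
Step 2: Split 4:6, first share = 906/5 * 4/10 = 1812/25
Final result = 1812/25

1812/25


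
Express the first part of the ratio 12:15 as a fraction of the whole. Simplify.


Total parts = 12 + 15 = 27
First part fraction = 12/27
Simplify: 12/27 = 4/9

4/9


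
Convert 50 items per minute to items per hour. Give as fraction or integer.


Converting from per minute to per hour
Rate = 50 items per minute
Multiply by 60: 50 * 60
= 3000 items per hour

3000


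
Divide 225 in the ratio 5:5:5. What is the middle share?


Ratio = 5:5:5
Total parts = 5 + 5 + 5 = 15
Value per part = 225 / 15 = 15
First share = 5 * 15 = 75
Middle share = 5 * 15 = 75
Third share = 5 * 15 = 75

75


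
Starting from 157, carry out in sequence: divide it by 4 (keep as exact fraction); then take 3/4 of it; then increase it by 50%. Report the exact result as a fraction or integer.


Start with 157.
Step 1: Divide by 4: 157 / 4 = 157/4
Step 2: Take 3/4: 157/4 * 3/4 = 471/16
Step 3: Increase by 50%: 471/16 * 150/100 = 1413/32
Final result = 1413/32

1413/32


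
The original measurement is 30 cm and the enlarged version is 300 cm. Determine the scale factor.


Original length = 30 cm
Scaled length = 300 cm
Scale factor = 300 / 30
= 10

10


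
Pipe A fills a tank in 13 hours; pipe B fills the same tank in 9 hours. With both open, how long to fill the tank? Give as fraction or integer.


Rate of A = 1/13 job per hour
Rate of B = 1/9 job per hour
Combined rate = 1/13 + 1/9
Find common denominator: (9 + 13)/(13*9) = 22/117
Combined rate = 22/117 job per hour
Time together = 1 / (22/117) = 117/22 hours

117/22


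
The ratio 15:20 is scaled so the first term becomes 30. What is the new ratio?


Original ratio: 15:20
First term target: 30
Scale factor = 30 / 15 = 2
Multiply second term: 20 * 2 = 40
Equivalent ratio = 30:40

30:40


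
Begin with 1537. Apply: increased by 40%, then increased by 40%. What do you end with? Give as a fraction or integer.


Start: 1537
Step 1: increase by 40% => multiply by 140/100
  1537 * 140/100 = 10759/5
Step 2: increase by 40% => multiply by 140/100
  10759/5 * 140/100 = 75313/25
Final value = 75313/25

75313/25


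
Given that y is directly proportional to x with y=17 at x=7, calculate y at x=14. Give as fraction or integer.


Direct proportion: y = kx
Find k: k = 17/7 = 17/7
Compute y at x=14: y = 17/7 * 14
y = 34

34


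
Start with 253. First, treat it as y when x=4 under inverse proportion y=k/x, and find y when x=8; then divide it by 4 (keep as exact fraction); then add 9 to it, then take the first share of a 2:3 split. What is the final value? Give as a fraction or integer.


Start with 253.
Step 1: Inverse prop: k = (253)*4; new y = k/8 = 253*4/8 = 253/2
Step 2: Divide by 4: 253/2 / 4 = 253/8
Step 3: Add 9: 253/8+9=325/8; split 2:3 first = 325/8*2/5 = 65/4
Final result = 65/4

65/4


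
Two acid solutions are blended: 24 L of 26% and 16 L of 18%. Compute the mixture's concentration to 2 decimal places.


Solute in mixture 1 = 26% of 24 L = 24*26/100 = 156/25 L
Solute in mixture 2 = 18% of 16 L = 16*18/100 = 72/25 L
Total solute = 156/25 + 72/25 = 228/25 L
Total volume = 24 + 16 = 40 L
Final concentration = 228/25/40 * 100 = 22.80%

22.80


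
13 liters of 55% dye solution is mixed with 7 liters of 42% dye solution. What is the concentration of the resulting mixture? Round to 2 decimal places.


Solute in mixture 1 = 55% of 13 L = 13*55/100 = 143/20 L
Solute in mixture 2 = 42% of 7 L = 7*42/100 = 147/50 L
Total solute = 143/20 + 147/50 = 1009/100 L
Total volume = 13 + 7 = 20 L
Final concentration = 1009/100/20 * 100 = 50.45%

50.45


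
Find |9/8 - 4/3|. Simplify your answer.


Simplify: 9/8 = 9/8 and 4/3 = 4/3
Find common denominator: LCD = 24
Convert: 27/24 and 32/24
Difference = |27 - 32|/24 = 5/24
Simplified = 5/24

5/24


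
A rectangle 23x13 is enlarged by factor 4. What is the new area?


Original dimensions: 23 x 13
Enlargement factor = 4
New width = 23 * 4 = 92
New height = 13 * 4 = 52
New area = 92 * 52 = 4784

4784


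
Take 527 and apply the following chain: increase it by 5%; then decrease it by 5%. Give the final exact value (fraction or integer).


Start with 527.
Step 1: Increase by 5%: 527 * 105/100 = 11067/20
Step 2: Decrease by 5%: 11067/20 * 95/100 = 210273/400
Final result = 210273/400

210273/400


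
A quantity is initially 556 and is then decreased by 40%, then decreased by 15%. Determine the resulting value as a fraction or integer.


Start: 556
Step 1: decrease by 40% => multiply by 60/100
  556 * 60/100 = 1668/5
Step 2: decrease by 15% => multiply by 85/100
  1668/5 * 85/100 = 7089/25
Final value = 7089/25

7089/25


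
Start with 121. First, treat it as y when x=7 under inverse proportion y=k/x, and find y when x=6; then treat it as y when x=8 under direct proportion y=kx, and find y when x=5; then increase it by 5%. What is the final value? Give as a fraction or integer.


Start with 121.
Step 1: Inverse prop: k = (121)*7; new y = k/6 = 121*7/6 = 847/6
Step 2: Direct prop: k = (847/6)/8; new y = k*5 = 847/6*5/8 = 4235/48
Step 3: Increase by 5%: 4235/48 * 105/100 = 5929/64
Final result = 5929/64

5929/64


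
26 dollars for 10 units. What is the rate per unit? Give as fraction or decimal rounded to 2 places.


Total dollars = 26
Number of units = 10
Unit rate = 26 / 10
= 2.60 dollars per unit

2.60


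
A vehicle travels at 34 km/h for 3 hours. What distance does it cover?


Using distance = speed * time
Speed = 34 km/h
Time = 3 hours
Distance = 34 * 3
= 102 km

102


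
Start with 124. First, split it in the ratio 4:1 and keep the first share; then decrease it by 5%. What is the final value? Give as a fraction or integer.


Start with 124.
Step 1: Split 4:1, first share = 124 * 4/5 = 496/5
Step 2: Decrease by 5%: 496/5 * 95/100 = 2356/25
Final result = 2356/25

2356/25


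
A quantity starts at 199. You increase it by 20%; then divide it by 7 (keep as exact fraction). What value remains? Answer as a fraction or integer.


Start with 199.
Step 1: Increase by 20%: 199 * 120/100 = 1194/5
Step 2: Divide by 7: 1194/5 / 7 = 1194/35
Final result = 1194/35

1194/35


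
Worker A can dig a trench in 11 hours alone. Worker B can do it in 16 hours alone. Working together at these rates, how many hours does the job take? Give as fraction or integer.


Rate of A = 1/11 job per hour
Rate of B = 1/16 job per hour
Combined rate = 1/11 + 1/16
Find common denominator: (16 + 11)/(11*16) = 27/176
Combined rate = 27/176 job per hour
Time together = 1 / (27/176) = 176/27 hours

176/27


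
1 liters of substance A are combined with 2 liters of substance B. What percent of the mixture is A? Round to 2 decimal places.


Volume of A = 1 L
Volume of B = 2 L
Total volume = 1 + 2 = 3 L
Percentage of A = (1/3) * 100
= 33.33%

33.33


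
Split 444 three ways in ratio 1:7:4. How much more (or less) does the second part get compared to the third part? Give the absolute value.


Total parts = 1 + 7 + 4 = 12
Value per part = 444 / 12 = 37
Shares: 1*37=37, 7*37=259, 4*37=148
Second share = 259, third share = 148
Difference = |259 - 148| = 111

111


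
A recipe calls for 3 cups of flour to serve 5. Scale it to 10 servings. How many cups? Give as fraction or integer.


Original: 3 cups for 5 servings
Target servings = 10
Scaling factor = 10/5
New amount = 3 * 10/5
= 30/5
= 6 cups

6


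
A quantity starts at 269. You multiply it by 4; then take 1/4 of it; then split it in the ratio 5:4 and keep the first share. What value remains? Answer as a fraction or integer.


Start with 269.
Step 1: Multiply by 4: 269 * 4 = 1076
Step 2: Take 1/4: 1076 * 1/4 = 269
Step 3: Split 5:4, first share = 269 * 5/9 = 1345/9
Final result = 1345/9

1345/9


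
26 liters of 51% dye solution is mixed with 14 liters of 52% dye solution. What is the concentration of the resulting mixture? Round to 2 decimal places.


Solute in mixture 1 = 51% of 26 L = 26*51/100 = 663/50 L
Solute in mixture 2 = 52% of 14 L = 14*52/100 = 182/25 L
Total solute = 663/50 + 182/25 = 1027/50 L
Total volume = 26 + 14 = 40 L
Final concentration = 1027/50/40 * 100 = 51.35%

51.35


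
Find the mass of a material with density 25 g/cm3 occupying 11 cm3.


Using mass = density * volume
Density = 25 g/cm3
Volume = 11 cm3
Mass = 25 * 11
= 275 g

275


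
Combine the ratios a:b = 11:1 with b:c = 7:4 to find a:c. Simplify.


Given a:b = 11:1 and b:c = 7:4
Make b consistent. Multiply first ratio by 7: a:b = 77:7
Multiply second ratio by 1: b:c = 7:4
Now b = 7 in both, so a:b:c = 77:7:4
Therefore a:c = 77:4
Simplify by GCD: a:c = 77:4

77:4


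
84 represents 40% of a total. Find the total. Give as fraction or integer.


Given: 84 is 40% of the whole
Set up: 84 = 40/100 * whole
whole = 84 * 100 / 40
whole = 8400 / 40
whole = 210

210


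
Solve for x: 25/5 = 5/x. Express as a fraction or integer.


Setting up: 25/5 = 5/x
Cross multiply: 25 * x = 5 * 5
25x = 25
x = 25/25
x = 1

1


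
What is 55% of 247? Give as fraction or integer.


Compute 55% of 247
Convert percentage: 55% = 55/100
Multiply: 247 * 55/100
= 13585/100
= 2717/20

2717/20


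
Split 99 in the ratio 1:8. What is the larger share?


Total parts = 1 + 8 = 9
Value per part = 99 / 9 = 11
First share = 1 * 11 = 11
Second share = 8 * 11 = 88
Larger share = 88

88


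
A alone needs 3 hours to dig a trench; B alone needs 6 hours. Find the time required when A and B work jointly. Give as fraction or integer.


Rate of A = 1/3 job per hour
Rate of B = 1/6 job per hour
Combined rate = 1/3 + 1/6
Find common denominator: (6 + 3)/(3*6) = 9/18
Combined rate = 1/2 job per hour
Time together = 1 / (1/2) = 2 hours

2


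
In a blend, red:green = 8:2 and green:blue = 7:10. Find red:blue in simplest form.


Given a:b = 8:2 and b:c = 7:10
Make b consistent. Multiply first ratio by 7: a:b = 56:14
Multiply second ratio by 2: b:c = 14:20
Now b = 14 in both, so a:b:c = 56:14:20
Therefore a:c = 56:20
Simplify by GCD: a:c = 14:5

14:5


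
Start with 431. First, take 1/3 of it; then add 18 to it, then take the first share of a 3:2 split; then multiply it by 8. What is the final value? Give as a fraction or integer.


Start with 431.
Step 1: Take 1/3: 431 * 1/3 = 431/3
Step 2: Add 18: 431/3+18=485/3; split 3:2 first = 485/3*3/5 = 97
Step 3: Multiply by 8: 97 * 8 = 776
Final result = 776

776


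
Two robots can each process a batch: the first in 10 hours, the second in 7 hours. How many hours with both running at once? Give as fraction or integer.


Rate of A = 1/10 job per hour
Rate of B = 1/7 job per hour
Combined rate = 1/10 + 1/7
Find common denominator: (7 + 10)/(10*7) = 17/70
Combined rate = 17/70 job per hour
Time together = 1 / (17/70) = 70/17 hours

70/17


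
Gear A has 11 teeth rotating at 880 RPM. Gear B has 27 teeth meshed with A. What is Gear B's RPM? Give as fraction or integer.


Gear ratio: teeth_A * RPM_A = teeth_B * RPM_B
11 * 880 = 27 * RPM_B
9680 = 27 * RPM_B
RPM_B = 9680 / 27
RPM_B = 9680/27

9680/27


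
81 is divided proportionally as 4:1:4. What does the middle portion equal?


Ratio = 4:1:4
Total parts = 4 + 1 + 4 = 9
Value per part = 81 / 9 = 9
First share = 4 * 9 = 36
Middle share = 1 * 9 = 9
Third share = 4 * 9 = 36

9


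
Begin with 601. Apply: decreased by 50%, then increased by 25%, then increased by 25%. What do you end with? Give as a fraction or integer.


Start: 601
Step 1: decrease by 50% => multiply by 50/100
  601 * 50/100 = 601/2
Step 2: increase by 25% => multiply by 125/100
  601/2 * 125/100 = 3005/8
Step 3: increase by 25% => multiply by 125/100
  3005/8 * 125/100 = 15025/32
Final value = 15025/32

15025/32


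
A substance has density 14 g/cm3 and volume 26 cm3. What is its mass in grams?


Using mass = density * volume
Density = 14 g/cm3
Volume = 26 cm3
Mass = 14 * 26
= 364 g

364


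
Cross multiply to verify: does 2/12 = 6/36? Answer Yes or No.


Cross multiply to check 2/12 = 6/36
Left cross product: 2 * 36 = 72
Right cross product: 12 * 6 = 72
72 = 72
Equal, so proportions match => Yes

Yes


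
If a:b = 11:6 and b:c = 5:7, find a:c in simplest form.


Given a:b = 11:6 and b:c = 5:7
Make b consistent. Multiply first ratio by 5: a:b = 55:30
Multiply second ratio by 6: b:c = 30:42
Now b = 30 in both, so a:b:c = 55:30:42
Therefore a:c = 55:42
Simplify by GCD: a:c = 55:42

55:42


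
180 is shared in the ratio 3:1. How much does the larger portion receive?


Total parts = 3 + 1 = 4
Value per part = 180 / 4 = 45
First share = 3 * 45 = 135
Second share = 1 * 45 = 45
Larger share = 135

135


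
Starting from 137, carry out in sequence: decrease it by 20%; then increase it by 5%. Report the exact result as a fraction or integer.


Start with 137.
Step 1: Decrease by 20%: 137 * 80/100 = 548/5
Step 2: Increase by 5%: 548/5 * 105/100 = 2877/25
Final result = 2877/25

2877/25


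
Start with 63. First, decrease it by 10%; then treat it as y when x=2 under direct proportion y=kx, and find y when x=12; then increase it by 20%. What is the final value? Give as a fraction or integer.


Start with 63.
Step 1: Decrease by 10%: 63 * 90/100 = 567/10
Step 2: Direct prop: k = (567/10)/2; new y = k*12 = 567/10*12/2 = 1701/5
Step 3: Increase by 20%: 1701/5 * 120/100 = 10206/25
Final result = 10206/25

10206/25


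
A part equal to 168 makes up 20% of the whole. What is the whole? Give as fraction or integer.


Given: 168 is 20% of the whole
Set up: 168 = 20/100 * whole
whole = 168 * 100 / 20
whole = 16800 / 20
whole = 840

840


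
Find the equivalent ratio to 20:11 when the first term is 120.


Original ratio: 20:11
First term target: 120
Scale factor = 120 / 20 = 6
Multiply second term: 11 * 6 = 66
Equivalent ratio = 120:66

120:66


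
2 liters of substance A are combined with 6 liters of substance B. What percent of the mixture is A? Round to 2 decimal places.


Volume of A = 2 L
Volume of B = 6 L
Total volume = 2 + 6 = 8 L
Percentage of A = (2/8) * 100
= 25.00%

25.00


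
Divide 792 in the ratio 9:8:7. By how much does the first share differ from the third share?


Total parts = 9 + 8 + 7 = 24
Value per part = 792 / 24 = 33
Shares: 9*33=297, 8*33=264, 7*33=231
First share = 297, third share = 231
Difference = |297 - 231| = 66

66


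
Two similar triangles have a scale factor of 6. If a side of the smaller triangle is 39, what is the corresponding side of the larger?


Similar triangles have proportional sides
Scale factor = 6
Smaller side = 39
Corresponding larger side = 39 * 6
= 234

234


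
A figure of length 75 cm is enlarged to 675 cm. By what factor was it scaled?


Original length = 75 cm
Scaled length = 675 cm
Scale factor = 675 / 75
= 9

9


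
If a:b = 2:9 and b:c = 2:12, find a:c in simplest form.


Given a:b = 2:9 and b:c = 2:12
Make b consistent. Multiply first ratio by 2: a:b = 4:18
Multiply second ratio by 9: b:c = 18:108
Now b = 18 in both, so a:b:c = 4:18:108
Therefore a:c = 4:108
Simplify by GCD: a:c = 1:27

1:27


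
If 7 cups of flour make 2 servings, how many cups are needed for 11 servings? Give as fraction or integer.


Original: 7 cups for 2 servings
Target servings = 11
Scaling factor = 11/2
New amount = 7 * 11/2
= 77/2
= 77/2 cups

77/2


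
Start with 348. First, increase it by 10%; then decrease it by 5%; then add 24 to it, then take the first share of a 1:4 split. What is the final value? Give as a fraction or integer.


Start with 348.
Step 1: Increase by 10%: 348 * 110/100 = 1914/5
Step 2: Decrease by 5%: 1914/5 * 95/100 = 18183/50
Step 3: Add 24: 18183/50+24=19383/50; split 1:4 first = 19383/50*1/5 = 19383/250
Final result = 19383/250

19383/250


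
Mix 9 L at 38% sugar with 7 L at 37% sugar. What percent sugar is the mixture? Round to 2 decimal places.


Solute in mixture 1 = 38% of 9 L = 9*38/100 = 171/50 L
Solute in mixture 2 = 37% of 7 L = 7*37/100 = 259/100 L
Total solute = 171/50 + 259/100 = 601/100 L
Total volume = 9 + 7 = 16 L
Final concentration = 601/100/16 * 100 = 37.56%

37.56


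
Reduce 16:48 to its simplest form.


Find GCD(16, 48)
GCD = 16
Divide both by 16: 16/16 = 1, 48/16 = 3
Simplified ratio = 1:3

1:3


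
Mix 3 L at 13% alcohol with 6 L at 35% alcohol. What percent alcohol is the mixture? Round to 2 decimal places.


Solute in mixture 1 = 13% of 3 L = 3*13/100 = 39/100 L
Solute in mixture 2 = 35% of 6 L = 6*35/100 = 21/10 L
Total solute = 39/100 + 21/10 = 249/100 L
Total volume = 3 + 6 = 9 L
Final concentration = 249/100/9 * 100 = 27.67%

27.67


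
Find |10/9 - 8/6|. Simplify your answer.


Simplify: 10/9 = 10/9 and 8/6 = 4/3
Find common denominator: LCD = 9
Convert: 10/9 and 12/9
Difference = |10 - 12|/9 = 2/9
Simplified = 2/9

2/9


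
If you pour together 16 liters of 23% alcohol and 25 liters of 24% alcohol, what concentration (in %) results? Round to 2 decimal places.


Solute in mixture 1 = 23% of 16 L = 16*23/100 = 92/25 L
Solute in mixture 2 = 24% of 25 L = 25*24/100 = 6 L
Total solute = 92/25 + 6 = 242/25 L
Total volume = 16 + 25 = 41 L
Final concentration = 242/25/41 * 100 = 23.61%

23.61


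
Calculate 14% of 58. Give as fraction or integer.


Compute 14% of 58
Convert percentage: 14% = 14/100
Multiply: 58 * 14/100
= 812/100
= 203/25

203/25


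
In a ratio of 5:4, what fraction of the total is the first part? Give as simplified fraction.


Total parts = 5 + 4 = 9
First part fraction = 5/9
Simplify: 5/9 = 5/9

5/9


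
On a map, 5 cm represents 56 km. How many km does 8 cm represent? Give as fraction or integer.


Map scale: 5 cm = 56 km
Measured distance on map = 8 cm
Set up proportion: 8 * 56 / 5
= 448 / 5
= 448/5 km

448/5


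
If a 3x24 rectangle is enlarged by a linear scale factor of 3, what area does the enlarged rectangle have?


Original dimensions: 3 x 24
Enlargement factor = 3
New width = 3 * 3 = 9
New height = 24 * 3 = 72
New area = 9 * 72 = 648

648


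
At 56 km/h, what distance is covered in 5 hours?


Using distance = speed * time
Speed = 56 km/h
Time = 5 hours
Distance = 56 * 5
= 280 km

280


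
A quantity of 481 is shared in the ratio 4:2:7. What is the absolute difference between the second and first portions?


Total parts = 4 + 2 + 7 = 13
Value per part = 481 / 13 = 37
Shares: 4*37=148, 2*37=74, 7*37=259
Second share = 74, first share = 148
Difference = |74 - 148| = 74

74


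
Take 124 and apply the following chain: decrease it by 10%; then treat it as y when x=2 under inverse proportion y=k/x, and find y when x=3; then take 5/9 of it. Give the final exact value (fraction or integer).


Start with 124.
Step 1: Decrease by 10%: 124 * 90/100 = 558/5
Step 2: Inverse prop: k = (558/5)*2; new y = k/3 = 558/5*2/3 = 372/5
Step 3: Take 5/9: 372/5 * 5/9 = 124/3
Final result = 124/3

124/3


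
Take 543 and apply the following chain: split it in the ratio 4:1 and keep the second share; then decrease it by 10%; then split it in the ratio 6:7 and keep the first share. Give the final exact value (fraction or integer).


Start with 543.
Step 1: Split 4:1, second share = 543 * 1/5 = 543/5
Step 2: Decrease by 10%: 543/5 * 90/100 = 4887/50
Step 3: Split 6:7, first share = 4887/50 * 6/13 = 14661/325
Final result = 14661/325

14661/325


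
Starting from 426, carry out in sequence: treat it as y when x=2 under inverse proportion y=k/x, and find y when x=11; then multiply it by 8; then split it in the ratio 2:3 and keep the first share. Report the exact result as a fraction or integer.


Start with 426.
Step 1: Inverse prop: k = (426)*2; new y = k/11 = 426*2/11 = 852/11
Step 2: Multiply by 8: 852/11 * 8 = 6816/11
Step 3: Split 2:3, first share = 6816/11 * 2/5 = 13632/55
Final result = 13632/55

13632/55


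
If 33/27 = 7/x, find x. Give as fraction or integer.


Setting up: 33/27 = 7/x
Cross multiply: 33 * x = 27 * 7
33x = 189
x = 189/33
x = 63/11

63/11


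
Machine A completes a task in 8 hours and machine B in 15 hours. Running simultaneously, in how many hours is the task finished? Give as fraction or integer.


Rate of A = 1/8 job per hour
Rate of B = 1/15 job per hour
Combined rate = 1/8 + 1/15
Find common denominator: (15 + 8)/(8*15) = 23/120
Combined rate = 23/120 job per hour
Time together = 1 / (23/120) = 120/23 hours

120/23
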